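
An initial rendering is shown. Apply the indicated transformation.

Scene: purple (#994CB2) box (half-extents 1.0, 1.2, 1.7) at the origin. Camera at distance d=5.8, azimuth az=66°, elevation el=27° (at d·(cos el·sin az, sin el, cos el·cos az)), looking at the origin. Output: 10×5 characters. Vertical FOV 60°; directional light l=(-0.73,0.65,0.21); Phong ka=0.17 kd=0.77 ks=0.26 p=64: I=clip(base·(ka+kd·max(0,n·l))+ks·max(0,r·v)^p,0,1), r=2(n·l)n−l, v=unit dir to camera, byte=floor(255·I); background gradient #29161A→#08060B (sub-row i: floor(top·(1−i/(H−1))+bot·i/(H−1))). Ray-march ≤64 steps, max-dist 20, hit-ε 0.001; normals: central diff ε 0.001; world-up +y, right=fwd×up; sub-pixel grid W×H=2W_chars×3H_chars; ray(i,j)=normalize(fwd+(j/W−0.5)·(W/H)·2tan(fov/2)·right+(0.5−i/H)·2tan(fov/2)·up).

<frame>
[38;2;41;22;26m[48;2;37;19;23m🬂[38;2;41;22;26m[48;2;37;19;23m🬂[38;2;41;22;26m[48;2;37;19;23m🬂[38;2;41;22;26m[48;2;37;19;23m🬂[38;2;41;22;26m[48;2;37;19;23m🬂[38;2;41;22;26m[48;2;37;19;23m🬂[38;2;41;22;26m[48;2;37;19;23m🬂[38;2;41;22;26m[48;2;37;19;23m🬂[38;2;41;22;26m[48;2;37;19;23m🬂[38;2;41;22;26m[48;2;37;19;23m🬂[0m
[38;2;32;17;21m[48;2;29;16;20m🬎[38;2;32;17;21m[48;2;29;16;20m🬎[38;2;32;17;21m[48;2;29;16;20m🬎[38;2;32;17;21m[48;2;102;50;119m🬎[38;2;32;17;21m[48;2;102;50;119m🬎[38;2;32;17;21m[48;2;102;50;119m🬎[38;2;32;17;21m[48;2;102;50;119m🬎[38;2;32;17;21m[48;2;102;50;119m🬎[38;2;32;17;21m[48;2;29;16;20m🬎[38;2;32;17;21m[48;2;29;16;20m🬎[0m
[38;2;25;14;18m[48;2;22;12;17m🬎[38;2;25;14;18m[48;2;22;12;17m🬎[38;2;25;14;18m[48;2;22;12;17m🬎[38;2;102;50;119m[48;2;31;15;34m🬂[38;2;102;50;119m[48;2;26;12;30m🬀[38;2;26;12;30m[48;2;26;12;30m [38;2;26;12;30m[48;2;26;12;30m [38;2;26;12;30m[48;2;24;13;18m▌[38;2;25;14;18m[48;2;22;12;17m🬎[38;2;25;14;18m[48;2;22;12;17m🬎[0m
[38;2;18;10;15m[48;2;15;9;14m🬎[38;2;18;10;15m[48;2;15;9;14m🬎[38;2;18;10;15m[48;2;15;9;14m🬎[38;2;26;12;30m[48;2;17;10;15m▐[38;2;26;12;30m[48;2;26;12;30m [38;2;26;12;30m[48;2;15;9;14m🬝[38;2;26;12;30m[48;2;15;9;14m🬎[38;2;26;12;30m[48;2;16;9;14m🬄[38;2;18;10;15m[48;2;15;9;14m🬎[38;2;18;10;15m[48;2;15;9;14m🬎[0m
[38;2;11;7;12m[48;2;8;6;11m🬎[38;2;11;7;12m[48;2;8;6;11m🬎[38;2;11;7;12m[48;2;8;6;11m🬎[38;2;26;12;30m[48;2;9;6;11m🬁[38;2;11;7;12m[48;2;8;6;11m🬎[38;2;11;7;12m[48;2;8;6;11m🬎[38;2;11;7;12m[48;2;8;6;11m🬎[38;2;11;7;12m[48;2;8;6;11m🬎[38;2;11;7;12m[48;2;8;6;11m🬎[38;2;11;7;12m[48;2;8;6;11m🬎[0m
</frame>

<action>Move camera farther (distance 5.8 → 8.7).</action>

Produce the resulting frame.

<frame>
[38;2;41;22;26m[48;2;37;19;23m🬂[38;2;41;22;26m[48;2;37;19;23m🬂[38;2;41;22;26m[48;2;37;19;23m🬂[38;2;41;22;26m[48;2;37;19;23m🬂[38;2;41;22;26m[48;2;37;19;23m🬂[38;2;41;22;26m[48;2;37;19;23m🬂[38;2;41;22;26m[48;2;37;19;23m🬂[38;2;41;22;26m[48;2;37;19;23m🬂[38;2;41;22;26m[48;2;37;19;23m🬂[38;2;41;22;26m[48;2;37;19;23m🬂[0m
[38;2;32;17;21m[48;2;29;16;20m🬎[38;2;32;17;21m[48;2;29;16;20m🬎[38;2;32;17;21m[48;2;29;16;20m🬎[38;2;32;17;21m[48;2;29;16;20m🬎[38;2;32;17;21m[48;2;29;16;20m🬎[38;2;32;17;21m[48;2;29;16;20m🬎[38;2;32;17;21m[48;2;29;16;20m🬎[38;2;32;17;21m[48;2;29;16;20m🬎[38;2;32;17;21m[48;2;29;16;20m🬎[38;2;32;17;21m[48;2;29;16;20m🬎[0m
[38;2;25;14;18m[48;2;22;12;17m🬎[38;2;25;14;18m[48;2;22;12;17m🬎[38;2;25;14;18m[48;2;22;12;17m🬎[38;2;50;25;59m[48;2;23;13;17m🬁[38;2;102;50;119m[48;2;26;12;30m🬂[38;2;102;50;119m[48;2;26;12;30m🬂[38;2;102;50;119m[48;2;25;12;27m🬀[38;2;25;14;18m[48;2;22;12;17m🬎[38;2;25;14;18m[48;2;22;12;17m🬎[38;2;25;14;18m[48;2;22;12;17m🬎[0m
[38;2;18;10;15m[48;2;15;9;14m🬎[38;2;18;10;15m[48;2;15;9;14m🬎[38;2;18;10;15m[48;2;15;9;14m🬎[38;2;18;10;15m[48;2;15;9;14m🬎[38;2;50;25;59m[48;2;21;10;23m🬃[38;2;26;12;30m[48;2;16;9;14m🬂[38;2;26;12;30m[48;2;16;9;14m🬀[38;2;18;10;15m[48;2;15;9;14m🬎[38;2;18;10;15m[48;2;15;9;14m🬎[38;2;18;10;15m[48;2;15;9;14m🬎[0m
[38;2;11;7;12m[48;2;8;6;11m🬎[38;2;11;7;12m[48;2;8;6;11m🬎[38;2;11;7;12m[48;2;8;6;11m🬎[38;2;11;7;12m[48;2;8;6;11m🬎[38;2;11;7;12m[48;2;8;6;11m🬎[38;2;11;7;12m[48;2;8;6;11m🬎[38;2;11;7;12m[48;2;8;6;11m🬎[38;2;11;7;12m[48;2;8;6;11m🬎[38;2;11;7;12m[48;2;8;6;11m🬎[38;2;11;7;12m[48;2;8;6;11m🬎[0m
</frame>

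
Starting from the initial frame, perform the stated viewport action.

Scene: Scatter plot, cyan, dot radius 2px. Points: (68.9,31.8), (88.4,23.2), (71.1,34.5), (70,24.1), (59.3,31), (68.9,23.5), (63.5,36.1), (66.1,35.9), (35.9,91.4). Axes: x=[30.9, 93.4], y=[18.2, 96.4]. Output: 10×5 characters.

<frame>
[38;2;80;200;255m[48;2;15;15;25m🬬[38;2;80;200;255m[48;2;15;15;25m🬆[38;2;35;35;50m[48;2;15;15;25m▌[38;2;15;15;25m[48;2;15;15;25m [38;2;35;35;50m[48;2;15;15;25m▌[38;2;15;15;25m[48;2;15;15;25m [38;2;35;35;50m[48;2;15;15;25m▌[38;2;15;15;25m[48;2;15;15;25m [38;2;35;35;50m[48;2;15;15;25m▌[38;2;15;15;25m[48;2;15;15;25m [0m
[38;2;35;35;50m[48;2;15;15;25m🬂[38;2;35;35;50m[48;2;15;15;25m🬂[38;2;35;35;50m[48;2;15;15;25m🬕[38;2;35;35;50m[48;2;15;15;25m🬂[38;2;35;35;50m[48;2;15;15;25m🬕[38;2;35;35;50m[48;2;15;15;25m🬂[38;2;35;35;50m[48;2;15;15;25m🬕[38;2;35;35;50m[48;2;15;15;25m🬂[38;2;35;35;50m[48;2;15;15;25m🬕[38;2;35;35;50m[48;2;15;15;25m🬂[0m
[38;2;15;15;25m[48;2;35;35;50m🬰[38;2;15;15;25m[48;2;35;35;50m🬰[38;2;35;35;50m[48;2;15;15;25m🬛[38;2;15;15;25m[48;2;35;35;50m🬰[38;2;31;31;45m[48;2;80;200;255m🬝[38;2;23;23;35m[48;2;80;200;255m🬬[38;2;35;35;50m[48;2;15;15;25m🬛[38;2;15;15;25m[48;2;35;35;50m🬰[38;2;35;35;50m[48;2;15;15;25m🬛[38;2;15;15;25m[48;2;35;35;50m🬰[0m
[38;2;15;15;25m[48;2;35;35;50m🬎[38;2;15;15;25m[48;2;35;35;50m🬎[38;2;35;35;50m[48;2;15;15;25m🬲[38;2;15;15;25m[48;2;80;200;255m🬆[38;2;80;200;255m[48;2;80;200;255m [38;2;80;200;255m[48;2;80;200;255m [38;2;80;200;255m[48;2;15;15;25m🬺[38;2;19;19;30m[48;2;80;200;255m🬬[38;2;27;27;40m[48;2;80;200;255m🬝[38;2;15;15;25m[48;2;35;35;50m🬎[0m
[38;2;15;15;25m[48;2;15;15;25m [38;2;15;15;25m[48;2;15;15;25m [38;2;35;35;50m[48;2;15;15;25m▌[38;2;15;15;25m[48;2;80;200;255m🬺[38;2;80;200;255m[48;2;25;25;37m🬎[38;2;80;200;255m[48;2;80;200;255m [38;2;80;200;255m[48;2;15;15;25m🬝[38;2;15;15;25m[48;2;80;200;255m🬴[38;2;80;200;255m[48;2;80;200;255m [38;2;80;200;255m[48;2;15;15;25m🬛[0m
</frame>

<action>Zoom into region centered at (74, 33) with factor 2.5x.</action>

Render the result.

<frame>
[38;2;15;15;25m[48;2;15;15;25m [38;2;15;15;25m[48;2;15;15;25m [38;2;35;35;50m[48;2;15;15;25m▌[38;2;15;15;25m[48;2;15;15;25m [38;2;35;35;50m[48;2;15;15;25m▌[38;2;15;15;25m[48;2;15;15;25m [38;2;35;35;50m[48;2;15;15;25m▌[38;2;15;15;25m[48;2;15;15;25m [38;2;35;35;50m[48;2;15;15;25m▌[38;2;15;15;25m[48;2;15;15;25m [0m
[38;2;35;35;50m[48;2;80;200;255m🬀[38;2;35;35;50m[48;2;80;200;255m🬀[38;2;80;200;255m[48;2;28;28;41m🬱[38;2;28;28;41m[48;2;80;200;255m🬆[38;2;27;27;40m[48;2;80;200;255m🬬[38;2;35;35;50m[48;2;15;15;25m🬂[38;2;35;35;50m[48;2;15;15;25m🬕[38;2;35;35;50m[48;2;15;15;25m🬂[38;2;35;35;50m[48;2;15;15;25m🬕[38;2;35;35;50m[48;2;15;15;25m🬂[0m
[38;2;80;200;255m[48;2;21;21;33m🬊[38;2;80;200;255m[48;2;21;21;33m🬊[38;2;80;200;255m[48;2;80;200;255m [38;2;80;200;255m[48;2;80;200;255m [38;2;80;200;255m[48;2;28;28;41m🬆[38;2;15;15;25m[48;2;35;35;50m🬰[38;2;35;35;50m[48;2;15;15;25m🬛[38;2;15;15;25m[48;2;35;35;50m🬰[38;2;35;35;50m[48;2;15;15;25m🬛[38;2;15;15;25m[48;2;35;35;50m🬰[0m
[38;2;15;15;25m[48;2;35;35;50m🬎[38;2;19;19;30m[48;2;80;200;255m🬝[38;2;35;35;50m[48;2;80;200;255m🬀[38;2;80;200;255m[48;2;80;200;255m [38;2;27;27;40m[48;2;80;200;255m🬸[38;2;15;15;25m[48;2;35;35;50m🬎[38;2;35;35;50m[48;2;15;15;25m🬲[38;2;15;15;25m[48;2;35;35;50m🬎[38;2;35;35;50m[48;2;15;15;25m🬲[38;2;15;15;25m[48;2;35;35;50m🬎[0m
[38;2;15;15;25m[48;2;15;15;25m [38;2;15;15;25m[48;2;15;15;25m [38;2;80;200;255m[48;2;28;28;41m🬊[38;2;80;200;255m[48;2;15;15;25m🬀[38;2;35;35;50m[48;2;15;15;25m▌[38;2;15;15;25m[48;2;15;15;25m [38;2;35;35;50m[48;2;15;15;25m▌[38;2;15;15;25m[48;2;15;15;25m [38;2;35;35;50m[48;2;15;15;25m▌[38;2;15;15;25m[48;2;15;15;25m [0m
</frame>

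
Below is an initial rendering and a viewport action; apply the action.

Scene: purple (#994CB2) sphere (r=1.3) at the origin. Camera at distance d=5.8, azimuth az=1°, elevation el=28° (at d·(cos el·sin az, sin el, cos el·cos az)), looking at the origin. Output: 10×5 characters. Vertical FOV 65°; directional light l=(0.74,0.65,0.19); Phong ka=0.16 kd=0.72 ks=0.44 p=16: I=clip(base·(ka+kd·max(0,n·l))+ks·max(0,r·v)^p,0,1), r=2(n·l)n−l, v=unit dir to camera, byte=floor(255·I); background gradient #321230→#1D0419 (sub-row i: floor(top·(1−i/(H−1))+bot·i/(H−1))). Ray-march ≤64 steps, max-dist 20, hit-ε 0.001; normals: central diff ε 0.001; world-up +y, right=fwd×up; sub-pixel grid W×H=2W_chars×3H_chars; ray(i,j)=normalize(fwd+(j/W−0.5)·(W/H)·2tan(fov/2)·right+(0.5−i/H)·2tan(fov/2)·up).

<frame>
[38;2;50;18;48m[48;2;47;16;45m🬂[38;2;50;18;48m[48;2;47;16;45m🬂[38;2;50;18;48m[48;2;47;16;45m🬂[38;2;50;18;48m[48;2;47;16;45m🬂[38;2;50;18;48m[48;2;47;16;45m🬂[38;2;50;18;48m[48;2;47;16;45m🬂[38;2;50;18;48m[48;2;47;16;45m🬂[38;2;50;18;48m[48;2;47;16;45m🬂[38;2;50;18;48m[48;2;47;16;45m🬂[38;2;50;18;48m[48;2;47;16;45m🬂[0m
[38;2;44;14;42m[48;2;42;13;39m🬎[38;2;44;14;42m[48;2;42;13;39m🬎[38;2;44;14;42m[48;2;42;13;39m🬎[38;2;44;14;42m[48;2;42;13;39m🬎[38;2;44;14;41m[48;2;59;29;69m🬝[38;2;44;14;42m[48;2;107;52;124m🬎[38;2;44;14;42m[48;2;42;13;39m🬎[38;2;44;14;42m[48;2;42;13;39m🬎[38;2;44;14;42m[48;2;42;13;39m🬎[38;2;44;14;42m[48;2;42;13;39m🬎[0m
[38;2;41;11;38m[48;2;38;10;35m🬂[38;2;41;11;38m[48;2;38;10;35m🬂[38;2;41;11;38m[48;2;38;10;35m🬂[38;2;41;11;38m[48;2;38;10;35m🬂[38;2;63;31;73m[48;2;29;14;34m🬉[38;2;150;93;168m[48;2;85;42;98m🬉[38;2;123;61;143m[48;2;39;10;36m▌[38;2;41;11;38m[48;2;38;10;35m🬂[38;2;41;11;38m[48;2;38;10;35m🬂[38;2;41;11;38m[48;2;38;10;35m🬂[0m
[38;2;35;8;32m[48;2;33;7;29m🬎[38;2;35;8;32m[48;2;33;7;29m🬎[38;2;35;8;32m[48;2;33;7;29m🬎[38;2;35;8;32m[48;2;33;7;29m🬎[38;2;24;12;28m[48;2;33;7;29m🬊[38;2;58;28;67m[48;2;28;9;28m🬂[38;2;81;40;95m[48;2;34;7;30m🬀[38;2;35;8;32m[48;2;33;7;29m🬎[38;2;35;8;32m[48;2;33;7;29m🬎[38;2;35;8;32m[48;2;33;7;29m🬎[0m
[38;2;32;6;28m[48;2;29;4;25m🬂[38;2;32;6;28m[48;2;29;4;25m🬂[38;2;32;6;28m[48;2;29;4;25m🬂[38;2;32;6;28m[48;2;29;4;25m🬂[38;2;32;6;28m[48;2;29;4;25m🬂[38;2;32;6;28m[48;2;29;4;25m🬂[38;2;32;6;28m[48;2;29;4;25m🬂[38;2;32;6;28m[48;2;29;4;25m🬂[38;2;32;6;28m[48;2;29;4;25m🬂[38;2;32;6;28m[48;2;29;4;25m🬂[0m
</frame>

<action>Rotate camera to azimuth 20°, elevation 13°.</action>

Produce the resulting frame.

<frame>
[38;2;50;18;48m[48;2;47;16;45m🬂[38;2;50;18;48m[48;2;47;16;45m🬂[38;2;50;18;48m[48;2;47;16;45m🬂[38;2;50;18;48m[48;2;47;16;45m🬂[38;2;50;18;48m[48;2;47;16;45m🬂[38;2;50;18;48m[48;2;47;16;45m🬂[38;2;50;18;48m[48;2;47;16;45m🬂[38;2;50;18;48m[48;2;47;16;45m🬂[38;2;50;18;48m[48;2;47;16;45m🬂[38;2;50;18;48m[48;2;47;16;45m🬂[0m
[38;2;44;14;42m[48;2;42;13;39m🬎[38;2;44;14;42m[48;2;42;13;39m🬎[38;2;44;14;42m[48;2;42;13;39m🬎[38;2;44;14;42m[48;2;42;13;39m🬎[38;2;44;14;41m[48;2;72;35;84m🬝[38;2;44;14;42m[48;2;114;56;133m🬎[38;2;44;14;42m[48;2;42;13;39m🬎[38;2;44;14;42m[48;2;42;13;39m🬎[38;2;44;14;42m[48;2;42;13;39m🬎[38;2;44;14;42m[48;2;42;13;39m🬎[0m
[38;2;41;11;38m[48;2;38;10;35m🬂[38;2;41;11;38m[48;2;38;10;35m🬂[38;2;41;11;38m[48;2;38;10;35m🬂[38;2;41;11;38m[48;2;38;10;35m🬂[38;2;68;33;80m[48;2;34;17;40m▐[38;2;164;104;183m[48;2;93;46;108m🬉[38;2;121;60;141m[48;2;39;10;36m▌[38;2;41;11;38m[48;2;38;10;35m🬂[38;2;41;11;38m[48;2;38;10;35m🬂[38;2;41;11;38m[48;2;38;10;35m🬂[0m
[38;2;35;8;32m[48;2;33;7;29m🬎[38;2;35;8;32m[48;2;33;7;29m🬎[38;2;35;8;32m[48;2;33;7;29m🬎[38;2;35;8;32m[48;2;33;7;29m🬎[38;2;25;12;29m[48;2;33;7;29m🬊[38;2;61;30;71m[48;2;28;9;28m🬂[38;2;76;37;88m[48;2;34;7;30m🬀[38;2;35;8;32m[48;2;33;7;29m🬎[38;2;35;8;32m[48;2;33;7;29m🬎[38;2;35;8;32m[48;2;33;7;29m🬎[0m
[38;2;32;6;28m[48;2;29;4;25m🬂[38;2;32;6;28m[48;2;29;4;25m🬂[38;2;32;6;28m[48;2;29;4;25m🬂[38;2;32;6;28m[48;2;29;4;25m🬂[38;2;32;6;28m[48;2;29;4;25m🬂[38;2;32;6;28m[48;2;29;4;25m🬂[38;2;32;6;28m[48;2;29;4;25m🬂[38;2;32;6;28m[48;2;29;4;25m🬂[38;2;32;6;28m[48;2;29;4;25m🬂[38;2;32;6;28m[48;2;29;4;25m🬂[0m
</frame>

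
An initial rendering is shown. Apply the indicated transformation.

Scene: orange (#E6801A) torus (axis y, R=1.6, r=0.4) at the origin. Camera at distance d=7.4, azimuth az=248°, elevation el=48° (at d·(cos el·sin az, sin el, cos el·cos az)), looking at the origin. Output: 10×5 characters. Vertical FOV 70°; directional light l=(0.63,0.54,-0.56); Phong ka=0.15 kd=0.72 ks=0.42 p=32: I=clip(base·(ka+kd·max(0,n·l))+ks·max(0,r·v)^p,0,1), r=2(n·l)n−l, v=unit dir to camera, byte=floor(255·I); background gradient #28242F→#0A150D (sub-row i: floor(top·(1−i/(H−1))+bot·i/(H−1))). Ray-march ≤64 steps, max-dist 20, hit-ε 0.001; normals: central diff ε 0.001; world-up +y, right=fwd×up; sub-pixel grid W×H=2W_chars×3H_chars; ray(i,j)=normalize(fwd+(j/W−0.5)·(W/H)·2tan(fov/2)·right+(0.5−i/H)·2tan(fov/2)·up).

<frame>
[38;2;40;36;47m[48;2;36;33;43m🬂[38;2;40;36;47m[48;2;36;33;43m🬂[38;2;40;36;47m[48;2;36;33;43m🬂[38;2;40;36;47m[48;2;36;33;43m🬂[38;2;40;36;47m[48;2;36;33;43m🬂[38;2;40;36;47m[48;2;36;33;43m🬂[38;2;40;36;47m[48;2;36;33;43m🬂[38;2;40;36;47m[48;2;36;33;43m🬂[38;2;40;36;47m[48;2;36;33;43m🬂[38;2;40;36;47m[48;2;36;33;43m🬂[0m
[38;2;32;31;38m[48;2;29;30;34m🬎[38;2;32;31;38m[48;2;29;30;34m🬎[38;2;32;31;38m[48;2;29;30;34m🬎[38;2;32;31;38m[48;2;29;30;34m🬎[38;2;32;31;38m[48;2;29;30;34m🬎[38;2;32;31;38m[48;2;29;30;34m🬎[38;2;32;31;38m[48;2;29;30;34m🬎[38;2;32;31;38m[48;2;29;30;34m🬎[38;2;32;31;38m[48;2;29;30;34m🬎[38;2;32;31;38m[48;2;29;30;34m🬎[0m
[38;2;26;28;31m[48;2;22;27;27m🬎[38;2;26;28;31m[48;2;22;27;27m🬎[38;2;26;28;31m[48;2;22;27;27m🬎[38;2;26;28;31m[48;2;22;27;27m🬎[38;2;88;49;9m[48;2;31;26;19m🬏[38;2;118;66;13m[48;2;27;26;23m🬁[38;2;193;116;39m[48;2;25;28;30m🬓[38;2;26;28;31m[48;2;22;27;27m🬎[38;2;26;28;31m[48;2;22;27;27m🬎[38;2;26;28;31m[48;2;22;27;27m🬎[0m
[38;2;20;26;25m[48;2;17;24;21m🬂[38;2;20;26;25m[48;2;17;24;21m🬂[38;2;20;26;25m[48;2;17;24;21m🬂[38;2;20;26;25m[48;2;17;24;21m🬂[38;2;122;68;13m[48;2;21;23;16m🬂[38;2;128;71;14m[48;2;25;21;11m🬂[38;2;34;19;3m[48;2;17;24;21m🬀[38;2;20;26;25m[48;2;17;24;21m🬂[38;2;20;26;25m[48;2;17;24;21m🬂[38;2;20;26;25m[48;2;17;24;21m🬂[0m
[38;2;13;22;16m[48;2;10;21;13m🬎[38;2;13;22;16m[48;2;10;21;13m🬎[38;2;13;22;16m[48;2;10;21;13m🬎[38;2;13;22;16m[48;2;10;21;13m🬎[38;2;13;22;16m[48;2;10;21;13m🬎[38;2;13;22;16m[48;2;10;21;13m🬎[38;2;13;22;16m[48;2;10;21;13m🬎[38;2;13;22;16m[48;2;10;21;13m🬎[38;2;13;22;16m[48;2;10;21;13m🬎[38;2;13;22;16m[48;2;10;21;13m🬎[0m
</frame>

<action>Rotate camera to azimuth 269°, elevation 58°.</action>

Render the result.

<frame>
[38;2;40;36;47m[48;2;36;33;43m🬂[38;2;40;36;47m[48;2;36;33;43m🬂[38;2;40;36;47m[48;2;36;33;43m🬂[38;2;40;36;47m[48;2;36;33;43m🬂[38;2;40;36;47m[48;2;36;33;43m🬂[38;2;40;36;47m[48;2;36;33;43m🬂[38;2;40;36;47m[48;2;36;33;43m🬂[38;2;40;36;47m[48;2;36;33;43m🬂[38;2;40;36;47m[48;2;36;33;43m🬂[38;2;40;36;47m[48;2;36;33;43m🬂[0m
[38;2;32;31;38m[48;2;29;30;34m🬎[38;2;32;31;38m[48;2;29;30;34m🬎[38;2;32;31;38m[48;2;29;30;34m🬎[38;2;32;31;38m[48;2;29;30;34m🬎[38;2;32;31;38m[48;2;29;30;34m🬎[38;2;32;31;38m[48;2;29;30;34m🬎[38;2;32;31;38m[48;2;29;30;34m🬎[38;2;32;31;38m[48;2;29;30;34m🬎[38;2;32;31;38m[48;2;29;30;34m🬎[38;2;32;31;38m[48;2;29;30;34m🬎[0m
[38;2;26;28;31m[48;2;22;27;27m🬎[38;2;26;28;31m[48;2;22;27;27m🬎[38;2;26;28;31m[48;2;22;27;27m🬎[38;2;26;28;31m[48;2;22;27;27m🬎[38;2;173;97;21m[48;2;42;29;14m🬀[38;2;73;41;8m[48;2;25;25;23m🬁[38;2;202;128;55m[48;2;45;36;25m🬓[38;2;26;28;31m[48;2;22;27;27m🬎[38;2;26;28;31m[48;2;22;27;27m🬎[38;2;26;28;31m[48;2;22;27;27m🬎[0m
[38;2;20;26;25m[48;2;17;24;21m🬂[38;2;20;26;25m[48;2;17;24;21m🬂[38;2;20;26;25m[48;2;17;24;21m🬂[38;2;20;26;25m[48;2;17;24;21m🬂[38;2;125;69;13m[48;2;21;23;16m🬂[38;2;175;97;20m[48;2;24;22;14m🬁[38;2;61;34;6m[48;2;17;24;21m🬀[38;2;20;26;25m[48;2;17;24;21m🬂[38;2;20;26;25m[48;2;17;24;21m🬂[38;2;20;26;25m[48;2;17;24;21m🬂[0m
[38;2;13;22;16m[48;2;10;21;13m🬎[38;2;13;22;16m[48;2;10;21;13m🬎[38;2;13;22;16m[48;2;10;21;13m🬎[38;2;13;22;16m[48;2;10;21;13m🬎[38;2;13;22;16m[48;2;10;21;13m🬎[38;2;13;22;16m[48;2;10;21;13m🬎[38;2;13;22;16m[48;2;10;21;13m🬎[38;2;13;22;16m[48;2;10;21;13m🬎[38;2;13;22;16m[48;2;10;21;13m🬎[38;2;13;22;16m[48;2;10;21;13m🬎[0m
</frame>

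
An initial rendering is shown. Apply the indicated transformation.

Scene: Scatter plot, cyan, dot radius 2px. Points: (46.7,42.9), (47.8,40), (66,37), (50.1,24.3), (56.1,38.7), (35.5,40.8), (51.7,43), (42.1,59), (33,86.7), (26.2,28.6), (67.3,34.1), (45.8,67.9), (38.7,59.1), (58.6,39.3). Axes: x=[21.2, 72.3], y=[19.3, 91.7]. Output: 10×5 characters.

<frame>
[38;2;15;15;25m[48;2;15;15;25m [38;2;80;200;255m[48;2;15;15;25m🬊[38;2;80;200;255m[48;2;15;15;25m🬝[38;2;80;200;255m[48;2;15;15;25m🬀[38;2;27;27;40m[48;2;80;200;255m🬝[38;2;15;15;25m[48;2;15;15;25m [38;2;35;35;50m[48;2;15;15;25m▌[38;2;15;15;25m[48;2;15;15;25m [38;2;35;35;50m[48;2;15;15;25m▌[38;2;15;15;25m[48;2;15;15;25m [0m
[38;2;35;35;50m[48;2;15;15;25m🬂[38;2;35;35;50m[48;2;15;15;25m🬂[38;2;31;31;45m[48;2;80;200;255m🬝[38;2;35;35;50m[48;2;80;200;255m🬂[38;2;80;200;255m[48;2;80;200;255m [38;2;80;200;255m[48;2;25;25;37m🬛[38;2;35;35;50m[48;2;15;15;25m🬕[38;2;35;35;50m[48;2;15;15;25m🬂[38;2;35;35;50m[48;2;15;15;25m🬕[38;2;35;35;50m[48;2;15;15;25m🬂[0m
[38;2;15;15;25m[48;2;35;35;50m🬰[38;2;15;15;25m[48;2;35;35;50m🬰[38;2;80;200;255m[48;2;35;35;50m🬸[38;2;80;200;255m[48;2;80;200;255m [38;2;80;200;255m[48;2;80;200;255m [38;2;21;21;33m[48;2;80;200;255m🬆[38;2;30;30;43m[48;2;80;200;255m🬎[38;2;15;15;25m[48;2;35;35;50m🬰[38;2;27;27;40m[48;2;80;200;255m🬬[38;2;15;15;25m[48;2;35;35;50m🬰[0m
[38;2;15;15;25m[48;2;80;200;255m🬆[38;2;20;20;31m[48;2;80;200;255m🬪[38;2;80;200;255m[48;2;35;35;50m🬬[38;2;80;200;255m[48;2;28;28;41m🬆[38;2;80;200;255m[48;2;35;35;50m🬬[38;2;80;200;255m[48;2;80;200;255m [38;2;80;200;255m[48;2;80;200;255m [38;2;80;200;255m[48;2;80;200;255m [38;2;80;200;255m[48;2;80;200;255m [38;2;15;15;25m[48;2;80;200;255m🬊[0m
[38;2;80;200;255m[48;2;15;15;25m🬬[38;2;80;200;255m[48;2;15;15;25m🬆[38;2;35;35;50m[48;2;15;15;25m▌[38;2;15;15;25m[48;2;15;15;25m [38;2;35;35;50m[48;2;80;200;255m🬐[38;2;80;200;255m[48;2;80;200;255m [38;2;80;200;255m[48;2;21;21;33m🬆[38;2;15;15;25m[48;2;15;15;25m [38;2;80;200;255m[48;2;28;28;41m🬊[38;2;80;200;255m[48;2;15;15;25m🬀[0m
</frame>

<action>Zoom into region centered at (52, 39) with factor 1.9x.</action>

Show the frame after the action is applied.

<frame>
[38;2;80;200;255m[48;2;15;15;25m🬝[38;2;80;200;255m[48;2;15;15;25m🬝[38;2;80;200;255m[48;2;23;23;35m🬀[38;2;15;15;25m[48;2;15;15;25m [38;2;35;35;50m[48;2;15;15;25m▌[38;2;15;15;25m[48;2;15;15;25m [38;2;35;35;50m[48;2;15;15;25m▌[38;2;15;15;25m[48;2;15;15;25m [38;2;35;35;50m[48;2;15;15;25m▌[38;2;15;15;25m[48;2;15;15;25m [0m
[38;2;35;35;50m[48;2;15;15;25m🬂[38;2;23;23;35m[48;2;80;200;255m🬝[38;2;35;35;50m[48;2;80;200;255m🬀[38;2;80;200;255m[48;2;28;28;41m🬱[38;2;35;35;50m[48;2;80;200;255m🬀[38;2;80;200;255m[48;2;28;28;41m🬱[38;2;30;30;43m[48;2;80;200;255m🬎[38;2;80;200;255m[48;2;28;28;41m🬱[38;2;35;35;50m[48;2;15;15;25m🬕[38;2;23;23;35m[48;2;80;200;255m🬝[0m
[38;2;15;15;25m[48;2;35;35;50m🬰[38;2;15;15;25m[48;2;35;35;50m🬰[38;2;80;200;255m[48;2;28;28;41m🬊[38;2;80;200;255m[48;2;15;15;25m🬝[38;2;80;200;255m[48;2;28;28;41m🬊[38;2;80;200;255m[48;2;15;15;25m🬬[38;2;80;200;255m[48;2;80;200;255m [38;2;80;200;255m[48;2;15;15;25m🬝[38;2;80;200;255m[48;2;25;25;37m🬈[38;2;80;200;255m[48;2;80;200;255m [0m
[38;2;15;15;25m[48;2;35;35;50m🬎[38;2;15;15;25m[48;2;35;35;50m🬎[38;2;35;35;50m[48;2;15;15;25m🬲[38;2;19;19;30m[48;2;80;200;255m🬝[38;2;21;21;33m[48;2;80;200;255m🬊[38;2;15;15;25m[48;2;35;35;50m🬎[38;2;80;200;255m[48;2;27;27;40m🬀[38;2;15;15;25m[48;2;35;35;50m🬎[38;2;35;35;50m[48;2;15;15;25m🬲[38;2;23;23;35m[48;2;80;200;255m🬺[0m
[38;2;15;15;25m[48;2;15;15;25m [38;2;15;15;25m[48;2;15;15;25m [38;2;35;35;50m[48;2;15;15;25m▌[38;2;80;200;255m[48;2;15;15;25m🬊[38;2;80;200;255m[48;2;15;15;25m🬝[38;2;80;200;255m[48;2;15;15;25m🬀[38;2;35;35;50m[48;2;15;15;25m▌[38;2;15;15;25m[48;2;15;15;25m [38;2;35;35;50m[48;2;15;15;25m▌[38;2;15;15;25m[48;2;15;15;25m [0m
</frame>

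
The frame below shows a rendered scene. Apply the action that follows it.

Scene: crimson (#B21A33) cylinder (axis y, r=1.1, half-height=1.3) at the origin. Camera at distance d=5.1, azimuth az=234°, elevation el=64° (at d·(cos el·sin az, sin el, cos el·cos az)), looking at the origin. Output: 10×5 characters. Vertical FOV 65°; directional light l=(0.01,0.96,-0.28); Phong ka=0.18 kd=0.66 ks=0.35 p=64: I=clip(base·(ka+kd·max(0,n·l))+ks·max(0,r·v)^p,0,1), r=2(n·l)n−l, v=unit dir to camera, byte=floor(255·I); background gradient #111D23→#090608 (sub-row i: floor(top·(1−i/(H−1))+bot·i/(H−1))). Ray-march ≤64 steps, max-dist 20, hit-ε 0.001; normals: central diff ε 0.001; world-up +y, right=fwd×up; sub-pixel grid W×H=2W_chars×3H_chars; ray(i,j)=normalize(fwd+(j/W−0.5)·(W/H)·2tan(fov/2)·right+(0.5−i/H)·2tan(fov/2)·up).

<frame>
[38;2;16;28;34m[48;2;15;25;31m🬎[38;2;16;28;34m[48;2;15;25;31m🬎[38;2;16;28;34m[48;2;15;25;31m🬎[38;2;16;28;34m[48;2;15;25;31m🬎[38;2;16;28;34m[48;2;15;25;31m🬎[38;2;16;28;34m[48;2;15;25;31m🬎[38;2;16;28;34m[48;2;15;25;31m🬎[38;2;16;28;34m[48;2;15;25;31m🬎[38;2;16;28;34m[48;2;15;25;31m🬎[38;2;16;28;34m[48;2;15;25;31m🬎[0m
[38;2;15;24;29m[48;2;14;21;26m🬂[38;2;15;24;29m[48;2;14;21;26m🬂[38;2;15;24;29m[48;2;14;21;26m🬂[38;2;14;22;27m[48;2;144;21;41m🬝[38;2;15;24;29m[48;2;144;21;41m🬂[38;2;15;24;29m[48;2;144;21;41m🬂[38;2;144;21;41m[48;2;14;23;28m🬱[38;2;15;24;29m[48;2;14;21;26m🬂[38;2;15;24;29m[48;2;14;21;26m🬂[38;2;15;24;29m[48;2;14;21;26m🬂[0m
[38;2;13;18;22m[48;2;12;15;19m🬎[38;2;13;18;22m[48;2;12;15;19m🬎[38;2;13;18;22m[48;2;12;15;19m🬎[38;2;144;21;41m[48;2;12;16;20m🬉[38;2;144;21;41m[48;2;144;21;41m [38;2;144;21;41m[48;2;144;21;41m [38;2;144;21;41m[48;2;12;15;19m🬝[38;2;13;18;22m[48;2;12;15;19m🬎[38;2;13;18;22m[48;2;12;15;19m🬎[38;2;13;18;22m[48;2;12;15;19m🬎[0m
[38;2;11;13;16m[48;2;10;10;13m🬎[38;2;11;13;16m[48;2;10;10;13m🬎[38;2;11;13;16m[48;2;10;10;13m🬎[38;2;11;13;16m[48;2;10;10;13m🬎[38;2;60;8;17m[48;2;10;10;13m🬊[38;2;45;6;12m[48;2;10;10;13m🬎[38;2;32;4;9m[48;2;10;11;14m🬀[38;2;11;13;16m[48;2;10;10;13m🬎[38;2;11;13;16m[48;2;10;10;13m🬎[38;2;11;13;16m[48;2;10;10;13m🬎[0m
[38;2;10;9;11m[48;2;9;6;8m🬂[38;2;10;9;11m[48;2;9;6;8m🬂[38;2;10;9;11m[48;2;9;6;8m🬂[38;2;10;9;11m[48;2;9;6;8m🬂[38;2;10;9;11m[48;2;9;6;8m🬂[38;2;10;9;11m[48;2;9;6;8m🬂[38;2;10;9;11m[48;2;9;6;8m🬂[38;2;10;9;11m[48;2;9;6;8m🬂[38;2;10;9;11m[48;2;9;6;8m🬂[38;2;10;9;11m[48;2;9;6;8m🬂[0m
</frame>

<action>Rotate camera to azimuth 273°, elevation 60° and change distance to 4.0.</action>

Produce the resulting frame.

<frame>
[38;2;16;28;34m[48;2;15;25;31m🬎[38;2;16;28;34m[48;2;15;25;31m🬎[38;2;16;28;34m[48;2;15;25;31m🬎[38;2;16;28;34m[48;2;15;25;31m🬎[38;2;16;28;34m[48;2;15;25;31m🬎[38;2;144;21;41m[48;2;16;27;33m🬏[38;2;16;28;34m[48;2;15;25;31m🬎[38;2;16;28;34m[48;2;15;25;31m🬎[38;2;16;28;34m[48;2;15;25;31m🬎[38;2;16;28;34m[48;2;15;25;31m🬎[0m
[38;2;15;24;29m[48;2;14;21;26m🬂[38;2;15;24;29m[48;2;14;21;26m🬂[38;2;15;24;29m[48;2;14;21;26m🬂[38;2;15;24;29m[48;2;144;21;41m🬀[38;2;144;21;41m[48;2;144;21;41m [38;2;144;21;41m[48;2;144;21;41m [38;2;144;21;41m[48;2;144;21;41m [38;2;144;21;41m[48;2;14;22;27m🬓[38;2;15;24;29m[48;2;14;21;26m🬂[38;2;15;24;29m[48;2;14;21;26m🬂[0m
[38;2;13;18;22m[48;2;12;15;19m🬎[38;2;13;18;22m[48;2;12;15;19m🬎[38;2;13;18;22m[48;2;12;15;19m🬎[38;2;144;21;41m[48;2;12;15;19m🬬[38;2;144;21;41m[48;2;144;21;41m [38;2;144;21;41m[48;2;144;21;41m [38;2;144;21;41m[48;2;144;21;41m [38;2;144;21;41m[48;2;12;16;20m🬄[38;2;13;18;22m[48;2;12;15;19m🬎[38;2;13;18;22m[48;2;12;15;19m🬎[0m
[38;2;11;13;16m[48;2;10;10;13m🬎[38;2;11;13;16m[48;2;10;10;13m🬎[38;2;11;13;16m[48;2;10;10;13m🬎[38;2;55;8;15m[48;2;10;11;14m🬁[38;2;39;5;11m[48;2;10;10;13m🬬[38;2;144;21;41m[48;2;32;4;9m🬀[38;2;32;4;9m[48;2;10;10;13m🬆[38;2;11;13;16m[48;2;10;10;13m🬎[38;2;11;13;16m[48;2;10;10;13m🬎[38;2;11;13;16m[48;2;10;10;13m🬎[0m
[38;2;10;9;11m[48;2;9;6;8m🬂[38;2;10;9;11m[48;2;9;6;8m🬂[38;2;10;9;11m[48;2;9;6;8m🬂[38;2;10;9;11m[48;2;9;6;8m🬂[38;2;10;9;11m[48;2;9;6;8m🬂[38;2;10;9;11m[48;2;9;6;8m🬂[38;2;10;9;11m[48;2;9;6;8m🬂[38;2;10;9;11m[48;2;9;6;8m🬂[38;2;10;9;11m[48;2;9;6;8m🬂[38;2;10;9;11m[48;2;9;6;8m🬂[0m
</frame>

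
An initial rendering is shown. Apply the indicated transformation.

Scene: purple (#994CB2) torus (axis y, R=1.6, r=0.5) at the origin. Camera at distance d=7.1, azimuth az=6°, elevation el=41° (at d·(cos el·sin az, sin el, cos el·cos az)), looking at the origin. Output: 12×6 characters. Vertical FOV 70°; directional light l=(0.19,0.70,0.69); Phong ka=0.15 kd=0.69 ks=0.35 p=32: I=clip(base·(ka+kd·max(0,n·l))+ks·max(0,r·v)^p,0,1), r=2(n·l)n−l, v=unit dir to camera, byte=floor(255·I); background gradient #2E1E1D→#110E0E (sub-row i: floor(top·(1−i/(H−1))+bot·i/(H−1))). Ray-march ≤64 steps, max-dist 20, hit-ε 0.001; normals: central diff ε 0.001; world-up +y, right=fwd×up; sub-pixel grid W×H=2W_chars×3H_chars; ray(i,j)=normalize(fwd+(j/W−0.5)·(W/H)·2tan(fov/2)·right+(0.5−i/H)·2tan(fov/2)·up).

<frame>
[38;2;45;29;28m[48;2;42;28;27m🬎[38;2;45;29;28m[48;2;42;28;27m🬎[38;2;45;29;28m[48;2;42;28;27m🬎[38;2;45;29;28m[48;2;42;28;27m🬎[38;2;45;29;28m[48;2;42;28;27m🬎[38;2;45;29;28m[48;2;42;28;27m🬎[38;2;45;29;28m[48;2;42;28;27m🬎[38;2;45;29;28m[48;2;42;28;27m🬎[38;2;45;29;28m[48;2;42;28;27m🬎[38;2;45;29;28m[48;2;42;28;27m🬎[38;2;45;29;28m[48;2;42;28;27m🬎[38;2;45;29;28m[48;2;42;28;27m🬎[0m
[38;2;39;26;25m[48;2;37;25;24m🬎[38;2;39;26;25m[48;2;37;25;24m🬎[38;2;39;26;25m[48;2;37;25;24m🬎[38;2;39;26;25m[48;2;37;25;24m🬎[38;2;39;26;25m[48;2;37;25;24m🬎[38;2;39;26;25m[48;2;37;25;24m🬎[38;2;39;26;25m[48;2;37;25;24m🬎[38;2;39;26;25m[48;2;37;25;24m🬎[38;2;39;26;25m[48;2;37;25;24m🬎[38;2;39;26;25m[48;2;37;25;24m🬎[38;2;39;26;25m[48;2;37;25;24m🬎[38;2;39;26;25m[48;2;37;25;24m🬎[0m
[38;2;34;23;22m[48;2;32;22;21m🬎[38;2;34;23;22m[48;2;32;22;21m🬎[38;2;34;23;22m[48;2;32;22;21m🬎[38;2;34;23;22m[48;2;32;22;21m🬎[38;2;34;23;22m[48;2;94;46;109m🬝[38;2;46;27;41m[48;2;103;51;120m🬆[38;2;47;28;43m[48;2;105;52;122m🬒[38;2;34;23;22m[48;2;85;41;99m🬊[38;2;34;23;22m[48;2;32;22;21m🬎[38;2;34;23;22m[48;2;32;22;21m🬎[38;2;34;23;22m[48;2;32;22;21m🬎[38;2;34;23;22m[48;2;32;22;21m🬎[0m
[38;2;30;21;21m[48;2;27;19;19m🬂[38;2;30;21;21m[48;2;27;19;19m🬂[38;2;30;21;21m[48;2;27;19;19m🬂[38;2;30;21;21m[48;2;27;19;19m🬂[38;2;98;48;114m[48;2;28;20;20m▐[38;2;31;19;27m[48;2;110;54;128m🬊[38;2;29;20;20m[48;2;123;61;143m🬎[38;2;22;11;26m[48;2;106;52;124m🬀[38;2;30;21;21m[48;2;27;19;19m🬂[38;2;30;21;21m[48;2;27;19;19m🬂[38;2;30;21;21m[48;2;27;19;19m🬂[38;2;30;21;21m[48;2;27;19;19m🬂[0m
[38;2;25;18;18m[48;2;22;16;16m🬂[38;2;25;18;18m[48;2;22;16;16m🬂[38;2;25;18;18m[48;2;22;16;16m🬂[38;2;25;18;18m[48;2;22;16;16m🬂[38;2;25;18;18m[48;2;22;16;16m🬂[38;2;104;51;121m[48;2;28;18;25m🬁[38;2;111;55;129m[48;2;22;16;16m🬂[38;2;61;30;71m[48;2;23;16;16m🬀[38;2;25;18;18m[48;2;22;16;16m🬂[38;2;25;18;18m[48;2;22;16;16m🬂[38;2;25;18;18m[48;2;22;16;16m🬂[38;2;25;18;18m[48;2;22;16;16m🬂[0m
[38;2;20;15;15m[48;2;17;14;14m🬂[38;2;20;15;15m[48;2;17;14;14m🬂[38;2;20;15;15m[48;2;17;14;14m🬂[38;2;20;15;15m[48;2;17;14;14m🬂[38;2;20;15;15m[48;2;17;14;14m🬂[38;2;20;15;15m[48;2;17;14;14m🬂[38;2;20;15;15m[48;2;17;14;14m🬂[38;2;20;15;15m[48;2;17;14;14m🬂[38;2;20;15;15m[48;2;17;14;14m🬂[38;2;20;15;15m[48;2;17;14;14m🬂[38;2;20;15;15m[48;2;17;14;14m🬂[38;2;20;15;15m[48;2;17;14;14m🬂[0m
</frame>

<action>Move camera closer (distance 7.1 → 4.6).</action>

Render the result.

<frame>
[38;2;45;29;28m[48;2;42;28;27m🬎[38;2;45;29;28m[48;2;42;28;27m🬎[38;2;45;29;28m[48;2;42;28;27m🬎[38;2;45;29;28m[48;2;42;28;27m🬎[38;2;45;29;28m[48;2;42;28;27m🬎[38;2;45;29;28m[48;2;42;28;27m🬎[38;2;45;29;28m[48;2;42;28;27m🬎[38;2;45;29;28m[48;2;42;28;27m🬎[38;2;45;29;28m[48;2;42;28;27m🬎[38;2;45;29;28m[48;2;42;28;27m🬎[38;2;45;29;28m[48;2;42;28;27m🬎[38;2;45;29;28m[48;2;42;28;27m🬎[0m
[38;2;39;26;25m[48;2;37;25;24m🬎[38;2;39;26;25m[48;2;37;25;24m🬎[38;2;39;26;25m[48;2;37;25;24m🬎[38;2;39;26;25m[48;2;37;25;24m🬎[38;2;39;26;25m[48;2;37;25;24m🬎[38;2;39;26;25m[48;2;37;25;24m🬎[38;2;39;26;25m[48;2;37;25;24m🬎[38;2;39;26;25m[48;2;37;25;24m🬎[38;2;39;26;25m[48;2;37;25;24m🬎[38;2;39;26;25m[48;2;37;25;24m🬎[38;2;39;26;25m[48;2;37;25;24m🬎[38;2;39;26;25m[48;2;37;25;24m🬎[0m
[38;2;34;23;22m[48;2;32;22;21m🬎[38;2;34;23;22m[48;2;32;22;21m🬎[38;2;34;23;22m[48;2;32;22;21m🬎[38;2;34;23;22m[48;2;95;47;111m🬝[38;2;35;24;23m[48;2;96;47;112m🬂[38;2;114;56;133m[48;2;47;26;47m🬎[38;2;115;56;134m[48;2;32;22;21m🬎[38;2;101;50;118m[48;2;47;25;49m🬌[38;2;91;45;106m[48;2;34;23;22m🬱[38;2;34;23;22m[48;2;32;22;21m🬎[38;2;34;23;22m[48;2;32;22;21m🬎[38;2;34;23;22m[48;2;32;22;21m🬎[0m
[38;2;30;21;21m[48;2;27;19;19m🬂[38;2;30;21;21m[48;2;27;19;19m🬂[38;2;30;21;21m[48;2;27;19;19m🬂[38;2;88;43;102m[48;2;101;50;118m▌[38;2;30;14;35m[48;2;88;43;102m🬉[38;2;29;19;24m[48;2;67;33;78m🬬[38;2;28;20;20m[48;2;29;14;34m🬝[38;2;25;15;23m[48;2;76;37;88m🬎[38;2;71;35;82m[48;2;106;52;123m🬄[38;2;103;51;120m[48;2;28;20;20m▌[38;2;30;21;21m[48;2;27;19;19m🬂[38;2;30;21;21m[48;2;27;19;19m🬂[0m
[38;2;25;18;18m[48;2;22;16;16m🬂[38;2;25;18;18m[48;2;22;16;16m🬂[38;2;25;18;18m[48;2;22;16;16m🬂[38;2;96;48;112m[48;2;23;16;16m🬉[38;2;114;56;132m[48;2;22;16;16m🬬[38;2;110;54;128m[48;2;127;64;147m🬒[38;2;114;56;133m[48;2;168;105;189m🬰[38;2;118;58;138m[48;2;143;79;164m🬸[38;2;116;57;135m[48;2;22;16;16m🬎[38;2;25;18;18m[48;2;22;16;16m🬂[38;2;25;18;18m[48;2;22;16;16m🬂[38;2;25;18;18m[48;2;22;16;16m🬂[0m
[38;2;20;15;15m[48;2;17;14;14m🬂[38;2;20;15;15m[48;2;17;14;14m🬂[38;2;20;15;15m[48;2;17;14;14m🬂[38;2;20;15;15m[48;2;17;14;14m🬂[38;2;20;15;15m[48;2;17;14;14m🬂[38;2;71;35;82m[48;2;18;14;14m🬁[38;2;78;39;91m[48;2;17;14;14m🬂[38;2;20;15;15m[48;2;17;14;14m🬂[38;2;20;15;15m[48;2;17;14;14m🬂[38;2;20;15;15m[48;2;17;14;14m🬂[38;2;20;15;15m[48;2;17;14;14m🬂[38;2;20;15;15m[48;2;17;14;14m🬂[0m
</frame>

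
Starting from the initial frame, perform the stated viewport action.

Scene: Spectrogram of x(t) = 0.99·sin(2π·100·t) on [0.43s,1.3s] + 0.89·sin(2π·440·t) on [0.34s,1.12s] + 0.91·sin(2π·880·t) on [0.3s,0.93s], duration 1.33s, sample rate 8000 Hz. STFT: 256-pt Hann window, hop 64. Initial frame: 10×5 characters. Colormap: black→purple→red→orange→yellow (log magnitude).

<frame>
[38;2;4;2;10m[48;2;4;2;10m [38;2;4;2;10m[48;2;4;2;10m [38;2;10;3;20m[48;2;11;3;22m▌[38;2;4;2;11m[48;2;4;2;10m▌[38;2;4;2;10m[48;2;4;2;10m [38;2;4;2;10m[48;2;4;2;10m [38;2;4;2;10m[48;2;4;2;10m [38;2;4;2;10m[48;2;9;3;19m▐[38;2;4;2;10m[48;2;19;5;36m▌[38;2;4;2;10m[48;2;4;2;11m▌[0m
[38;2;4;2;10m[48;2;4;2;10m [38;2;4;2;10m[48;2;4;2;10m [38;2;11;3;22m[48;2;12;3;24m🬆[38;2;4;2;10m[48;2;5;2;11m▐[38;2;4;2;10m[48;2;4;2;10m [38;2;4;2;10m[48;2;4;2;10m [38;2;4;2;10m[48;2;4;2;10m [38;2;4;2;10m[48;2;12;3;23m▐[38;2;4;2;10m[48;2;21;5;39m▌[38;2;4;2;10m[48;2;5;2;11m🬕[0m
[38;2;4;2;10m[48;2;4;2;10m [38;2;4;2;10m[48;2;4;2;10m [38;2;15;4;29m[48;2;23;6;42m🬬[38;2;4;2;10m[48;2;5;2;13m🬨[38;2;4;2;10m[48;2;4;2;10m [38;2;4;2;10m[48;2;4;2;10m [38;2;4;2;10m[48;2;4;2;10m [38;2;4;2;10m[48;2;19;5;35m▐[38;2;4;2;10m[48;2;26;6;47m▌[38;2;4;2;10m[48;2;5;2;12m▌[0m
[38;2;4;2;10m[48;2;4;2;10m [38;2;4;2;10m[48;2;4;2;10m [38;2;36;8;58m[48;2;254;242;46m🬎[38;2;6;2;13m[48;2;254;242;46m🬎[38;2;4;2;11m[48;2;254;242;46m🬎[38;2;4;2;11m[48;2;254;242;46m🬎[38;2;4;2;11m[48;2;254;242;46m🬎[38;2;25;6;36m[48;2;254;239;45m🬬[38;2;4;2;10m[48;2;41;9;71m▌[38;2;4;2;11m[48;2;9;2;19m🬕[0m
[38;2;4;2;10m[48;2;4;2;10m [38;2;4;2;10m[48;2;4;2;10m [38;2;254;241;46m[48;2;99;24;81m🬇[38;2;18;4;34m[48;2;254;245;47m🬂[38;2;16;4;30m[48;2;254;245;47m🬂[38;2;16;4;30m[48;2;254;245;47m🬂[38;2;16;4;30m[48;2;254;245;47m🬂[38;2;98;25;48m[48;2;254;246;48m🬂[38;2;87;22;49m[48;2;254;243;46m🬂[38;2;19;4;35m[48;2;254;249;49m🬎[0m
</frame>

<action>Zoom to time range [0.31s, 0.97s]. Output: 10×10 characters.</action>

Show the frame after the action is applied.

<frame>
[38;2;12;3;23m[48;2;6;2;14m▌[38;2;4;2;10m[48;2;4;2;11m▌[38;2;4;2;10m[48;2;4;2;10m [38;2;4;2;10m[48;2;4;2;10m [38;2;4;2;10m[48;2;4;2;10m [38;2;4;2;10m[48;2;4;2;10m [38;2;4;2;10m[48;2;4;2;10m [38;2;4;2;10m[48;2;4;2;10m [38;2;4;2;10m[48;2;4;2;10m [38;2;4;2;10m[48;2;9;3;18m▌[0m
[38;2;6;2;14m[48;2;12;3;23m▐[38;2;4;2;10m[48;2;4;2;11m▌[38;2;4;2;10m[48;2;4;2;10m [38;2;4;2;10m[48;2;4;2;10m [38;2;4;2;10m[48;2;4;2;10m [38;2;4;2;10m[48;2;4;2;10m [38;2;4;2;10m[48;2;4;2;10m [38;2;4;2;10m[48;2;4;2;10m [38;2;4;2;10m[48;2;4;2;10m [38;2;4;2;10m[48;2;9;3;19m▌[0m
[38;2;6;2;14m[48;2;12;3;24m▐[38;2;4;2;10m[48;2;5;2;11m▌[38;2;4;2;10m[48;2;4;2;10m [38;2;4;2;10m[48;2;4;2;10m [38;2;4;2;10m[48;2;4;2;10m [38;2;4;2;10m[48;2;4;2;10m [38;2;4;2;10m[48;2;4;2;10m [38;2;4;2;10m[48;2;4;2;10m [38;2;4;2;10m[48;2;4;2;10m [38;2;4;2;10m[48;2;10;3;20m▌[0m
[38;2;7;2;15m[48;2;13;3;26m▐[38;2;4;2;10m[48;2;5;2;11m▌[38;2;4;2;10m[48;2;4;2;10m [38;2;4;2;10m[48;2;4;2;10m [38;2;4;2;10m[48;2;4;2;10m [38;2;4;2;10m[48;2;4;2;10m [38;2;4;2;10m[48;2;4;2;10m [38;2;4;2;10m[48;2;4;2;10m [38;2;4;2;10m[48;2;4;2;10m [38;2;4;2;10m[48;2;11;3;23m▌[0m
[38;2;7;2;16m[48;2;14;4;28m▐[38;2;4;2;10m[48;2;5;2;12m▌[38;2;4;2;10m[48;2;4;2;10m [38;2;4;2;10m[48;2;4;2;10m [38;2;4;2;10m[48;2;4;2;10m [38;2;4;2;10m[48;2;4;2;10m [38;2;4;2;10m[48;2;4;2;10m [38;2;4;2;10m[48;2;4;2;10m [38;2;4;2;10m[48;2;4;2;10m [38;2;4;2;10m[48;2;14;4;27m▌[0m
[38;2;8;2;17m[48;2;17;4;32m▐[38;2;4;2;10m[48;2;5;2;13m▌[38;2;4;2;10m[48;2;4;2;10m [38;2;4;2;10m[48;2;4;2;10m [38;2;4;2;10m[48;2;4;2;10m [38;2;4;2;10m[48;2;4;2;10m [38;2;4;2;10m[48;2;4;2;10m [38;2;4;2;10m[48;2;4;2;10m [38;2;4;2;10m[48;2;4;2;10m [38;2;4;2;10m[48;2;19;4;36m▌[0m
[38;2;10;3;20m[48;2;22;5;40m▐[38;2;4;2;10m[48;2;7;2;15m▌[38;2;4;2;10m[48;2;4;2;10m [38;2;4;2;10m[48;2;4;2;10m [38;2;4;2;10m[48;2;4;2;10m [38;2;4;2;10m[48;2;4;2;10m [38;2;4;2;10m[48;2;4;2;10m [38;2;4;2;10m[48;2;4;2;10m [38;2;4;2;10m[48;2;4;2;10m [38;2;4;2;10m[48;2;34;7;60m▌[0m
[38;2;50;12;62m[48;2;254;242;47m🬎[38;2;37;9;51m[48;2;254;242;46m🬎[38;2;36;9;50m[48;2;254;242;46m🬎[38;2;36;9;50m[48;2;254;242;46m🬎[38;2;36;9;50m[48;2;254;242;46m🬎[38;2;36;9;50m[48;2;254;242;46m🬎[38;2;36;9;50m[48;2;254;242;46m🬎[38;2;36;9;50m[48;2;254;242;46m🬎[38;2;36;9;50m[48;2;254;242;46m🬎[38;2;46;11;63m[48;2;243;193;46m🬆[0m
[38;2;67;16;73m[48;2;253;220;37m🬎[38;2;15;4;29m[48;2;254;241;46m🬎[38;2;12;3;23m[48;2;254;241;46m🬎[38;2;12;3;23m[48;2;254;241;46m🬎[38;2;12;3;23m[48;2;254;241;46m🬎[38;2;12;3;23m[48;2;254;241;46m🬎[38;2;12;3;23m[48;2;254;241;46m🬎[38;2;12;3;23m[48;2;254;241;46m🬎[38;2;12;3;23m[48;2;254;241;46m🬎[38;2;71;18;53m[48;2;254;242;46m🬎[0m
[38;2;219;90;52m[48;2;65;15;76m🬀[38;2;22;5;39m[48;2;241;175;42m🬕[38;2;65;16;66m[48;2;254;249;49m🬎[38;2;65;16;66m[48;2;254;249;49m🬎[38;2;65;16;66m[48;2;254;249;49m🬎[38;2;65;16;66m[48;2;254;249;49m🬎[38;2;65;16;66m[48;2;254;249;49m🬎[38;2;65;16;66m[48;2;254;249;49m🬎[38;2;65;16;66m[48;2;254;249;49m🬎[38;2;79;19;74m[48;2;254;249;49m🬎[0m
</frame>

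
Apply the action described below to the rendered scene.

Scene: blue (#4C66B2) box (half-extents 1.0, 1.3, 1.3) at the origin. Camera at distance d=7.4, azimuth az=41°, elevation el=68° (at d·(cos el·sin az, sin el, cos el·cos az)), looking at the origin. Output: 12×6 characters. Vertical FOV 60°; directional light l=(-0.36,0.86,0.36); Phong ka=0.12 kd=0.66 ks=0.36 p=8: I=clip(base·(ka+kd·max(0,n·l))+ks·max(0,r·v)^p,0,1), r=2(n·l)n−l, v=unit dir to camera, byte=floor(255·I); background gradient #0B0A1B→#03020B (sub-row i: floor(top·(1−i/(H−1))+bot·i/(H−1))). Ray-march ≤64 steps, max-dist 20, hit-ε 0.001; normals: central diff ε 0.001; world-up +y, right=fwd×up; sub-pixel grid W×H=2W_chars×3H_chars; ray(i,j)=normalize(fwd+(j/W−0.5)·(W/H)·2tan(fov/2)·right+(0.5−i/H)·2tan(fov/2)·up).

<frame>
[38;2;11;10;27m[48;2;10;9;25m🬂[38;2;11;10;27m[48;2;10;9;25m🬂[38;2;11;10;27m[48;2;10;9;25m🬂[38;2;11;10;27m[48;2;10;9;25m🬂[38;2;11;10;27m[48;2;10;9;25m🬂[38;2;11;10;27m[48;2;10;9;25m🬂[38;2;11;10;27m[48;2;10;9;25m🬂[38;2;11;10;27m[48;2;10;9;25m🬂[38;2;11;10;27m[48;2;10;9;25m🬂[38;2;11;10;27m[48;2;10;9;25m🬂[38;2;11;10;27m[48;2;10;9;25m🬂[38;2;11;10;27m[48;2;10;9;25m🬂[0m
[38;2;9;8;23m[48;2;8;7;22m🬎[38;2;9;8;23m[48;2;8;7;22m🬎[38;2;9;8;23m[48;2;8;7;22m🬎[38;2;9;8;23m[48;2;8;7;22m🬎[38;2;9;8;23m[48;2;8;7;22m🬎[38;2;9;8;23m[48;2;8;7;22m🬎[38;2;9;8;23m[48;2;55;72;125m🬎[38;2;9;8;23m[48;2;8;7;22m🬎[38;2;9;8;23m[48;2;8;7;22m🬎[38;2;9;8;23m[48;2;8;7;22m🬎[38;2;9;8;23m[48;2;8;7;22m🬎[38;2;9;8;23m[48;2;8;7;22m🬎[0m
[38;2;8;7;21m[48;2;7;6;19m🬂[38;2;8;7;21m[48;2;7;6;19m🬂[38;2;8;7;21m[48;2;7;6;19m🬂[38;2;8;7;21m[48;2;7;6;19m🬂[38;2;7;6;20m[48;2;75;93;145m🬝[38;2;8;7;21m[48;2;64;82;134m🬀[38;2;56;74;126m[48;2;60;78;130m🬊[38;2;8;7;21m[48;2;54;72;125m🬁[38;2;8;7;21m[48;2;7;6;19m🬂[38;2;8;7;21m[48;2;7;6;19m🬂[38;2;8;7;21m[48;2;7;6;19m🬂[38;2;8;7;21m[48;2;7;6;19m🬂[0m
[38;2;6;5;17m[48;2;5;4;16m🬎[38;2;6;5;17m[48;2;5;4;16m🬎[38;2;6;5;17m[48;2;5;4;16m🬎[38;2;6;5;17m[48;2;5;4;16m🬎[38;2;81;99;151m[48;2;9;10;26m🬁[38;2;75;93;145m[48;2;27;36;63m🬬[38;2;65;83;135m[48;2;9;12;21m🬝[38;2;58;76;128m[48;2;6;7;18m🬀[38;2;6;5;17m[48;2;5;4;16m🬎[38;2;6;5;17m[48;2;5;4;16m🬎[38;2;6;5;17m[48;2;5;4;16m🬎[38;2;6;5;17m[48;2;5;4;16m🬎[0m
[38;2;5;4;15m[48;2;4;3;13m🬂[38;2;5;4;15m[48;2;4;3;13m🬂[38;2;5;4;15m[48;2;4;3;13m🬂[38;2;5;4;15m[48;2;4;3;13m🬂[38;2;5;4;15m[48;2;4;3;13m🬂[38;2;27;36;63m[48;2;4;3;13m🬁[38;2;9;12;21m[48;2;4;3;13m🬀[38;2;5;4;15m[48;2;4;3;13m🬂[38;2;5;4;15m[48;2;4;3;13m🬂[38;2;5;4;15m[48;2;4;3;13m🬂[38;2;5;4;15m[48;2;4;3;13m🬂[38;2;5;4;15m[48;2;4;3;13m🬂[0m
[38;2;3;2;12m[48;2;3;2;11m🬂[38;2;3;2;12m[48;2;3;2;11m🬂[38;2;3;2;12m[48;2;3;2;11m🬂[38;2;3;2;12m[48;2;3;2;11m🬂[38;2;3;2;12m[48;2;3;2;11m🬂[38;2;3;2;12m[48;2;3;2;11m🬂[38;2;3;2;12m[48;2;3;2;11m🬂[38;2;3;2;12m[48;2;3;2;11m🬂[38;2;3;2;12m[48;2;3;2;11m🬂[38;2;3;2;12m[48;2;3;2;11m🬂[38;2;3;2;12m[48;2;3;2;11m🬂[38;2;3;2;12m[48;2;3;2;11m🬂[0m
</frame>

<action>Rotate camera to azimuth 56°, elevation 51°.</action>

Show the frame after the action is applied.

<frame>
[38;2;11;10;27m[48;2;10;9;25m🬂[38;2;11;10;27m[48;2;10;9;25m🬂[38;2;11;10;27m[48;2;10;9;25m🬂[38;2;11;10;27m[48;2;10;9;25m🬂[38;2;11;10;27m[48;2;10;9;25m🬂[38;2;11;10;27m[48;2;10;9;25m🬂[38;2;11;10;27m[48;2;10;9;25m🬂[38;2;11;10;27m[48;2;10;9;25m🬂[38;2;11;10;27m[48;2;10;9;25m🬂[38;2;11;10;27m[48;2;10;9;25m🬂[38;2;11;10;27m[48;2;10;9;25m🬂[38;2;11;10;27m[48;2;10;9;25m🬂[0m
[38;2;9;8;23m[48;2;8;7;22m🬎[38;2;9;8;23m[48;2;8;7;22m🬎[38;2;9;8;23m[48;2;8;7;22m🬎[38;2;9;8;23m[48;2;8;7;22m🬎[38;2;9;8;23m[48;2;8;7;22m🬎[38;2;9;8;23m[48;2;8;7;22m🬎[38;2;8;7;23m[48;2;53;71;123m🬝[38;2;9;8;23m[48;2;8;7;22m🬎[38;2;9;8;23m[48;2;8;7;22m🬎[38;2;9;8;23m[48;2;8;7;22m🬎[38;2;9;8;23m[48;2;8;7;22m🬎[38;2;9;8;23m[48;2;8;7;22m🬎[0m
[38;2;8;7;21m[48;2;7;6;19m🬂[38;2;8;7;21m[48;2;7;6;19m🬂[38;2;8;7;21m[48;2;7;6;19m🬂[38;2;8;7;21m[48;2;7;6;19m🬂[38;2;7;6;20m[48;2;62;80;132m🬕[38;2;8;7;21m[48;2;58;76;128m🬀[38;2;54;72;124m[48;2;57;75;127m🬬[38;2;8;9;21m[48;2;53;71;123m🬠[38;2;8;7;21m[48;2;7;6;19m🬂[38;2;8;7;21m[48;2;7;6;19m🬂[38;2;8;7;21m[48;2;7;6;19m🬂[38;2;8;7;21m[48;2;7;6;19m🬂[0m
[38;2;6;5;17m[48;2;5;4;16m🬎[38;2;6;5;17m[48;2;5;4;16m🬎[38;2;6;5;17m[48;2;5;4;16m🬎[38;2;6;5;17m[48;2;5;4;16m🬎[38;2;27;36;63m[48;2;5;4;16m🬉[38;2;63;81;133m[48;2;18;24;42m🬂[38;2;59;77;129m[48;2;9;12;21m🬀[38;2;9;12;21m[48;2;5;4;16m🬝[38;2;6;5;17m[48;2;5;4;16m🬎[38;2;6;5;17m[48;2;5;4;16m🬎[38;2;6;5;17m[48;2;5;4;16m🬎[38;2;6;5;17m[48;2;5;4;16m🬎[0m
[38;2;5;4;15m[48;2;4;3;13m🬂[38;2;5;4;15m[48;2;4;3;13m🬂[38;2;5;4;15m[48;2;4;3;13m🬂[38;2;5;4;15m[48;2;4;3;13m🬂[38;2;5;4;15m[48;2;4;3;13m🬂[38;2;9;12;21m[48;2;4;3;13m🬉[38;2;9;12;21m[48;2;4;3;13m🬀[38;2;5;4;15m[48;2;4;3;13m🬂[38;2;5;4;15m[48;2;4;3;13m🬂[38;2;5;4;15m[48;2;4;3;13m🬂[38;2;5;4;15m[48;2;4;3;13m🬂[38;2;5;4;15m[48;2;4;3;13m🬂[0m
[38;2;3;2;12m[48;2;3;2;11m🬂[38;2;3;2;12m[48;2;3;2;11m🬂[38;2;3;2;12m[48;2;3;2;11m🬂[38;2;3;2;12m[48;2;3;2;11m🬂[38;2;3;2;12m[48;2;3;2;11m🬂[38;2;3;2;12m[48;2;3;2;11m🬂[38;2;3;2;12m[48;2;3;2;11m🬂[38;2;3;2;12m[48;2;3;2;11m🬂[38;2;3;2;12m[48;2;3;2;11m🬂[38;2;3;2;12m[48;2;3;2;11m🬂[38;2;3;2;12m[48;2;3;2;11m🬂[38;2;3;2;12m[48;2;3;2;11m🬂[0m
</frame>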